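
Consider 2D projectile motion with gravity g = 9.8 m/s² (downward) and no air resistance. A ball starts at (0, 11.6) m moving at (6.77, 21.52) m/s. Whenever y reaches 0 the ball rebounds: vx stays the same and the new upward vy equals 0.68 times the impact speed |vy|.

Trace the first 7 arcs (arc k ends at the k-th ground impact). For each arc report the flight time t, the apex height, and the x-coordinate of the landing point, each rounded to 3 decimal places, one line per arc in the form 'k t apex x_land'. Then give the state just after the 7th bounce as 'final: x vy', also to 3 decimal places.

1 4.877 35.228 33.019
2 3.647 16.289 57.706
3 2.480 7.532 74.494
4 1.686 3.483 85.909
5 1.147 1.610 93.671
6 0.780 0.745 98.950
7 0.530 0.344 102.539
final: 102.539 1.767

Arc 1: start y=11.600, vy=21.520 → t=4.877, apex=35.228, x_land=33.019, impact vy=-26.277
  bounce: vy ← 0.68·26.277 = 17.868
Arc 2: start y=0.000, vy=17.868 → t=3.647, apex=16.289, x_land=57.706, impact vy=-17.868
  bounce: vy ← 0.68·17.868 = 12.150
Arc 3: start y=0.000, vy=12.150 → t=2.480, apex=7.532, x_land=74.494, impact vy=-12.150
  bounce: vy ← 0.68·12.150 = 8.262
Arc 4: start y=0.000, vy=8.262 → t=1.686, apex=3.483, x_land=85.909, impact vy=-8.262
  bounce: vy ← 0.68·8.262 = 5.618
Arc 5: start y=0.000, vy=5.618 → t=1.147, apex=1.610, x_land=93.671, impact vy=-5.618
  bounce: vy ← 0.68·5.618 = 3.820
Arc 6: start y=0.000, vy=3.820 → t=0.780, apex=0.745, x_land=98.950, impact vy=-3.820
  bounce: vy ← 0.68·3.820 = 2.598
Arc 7: start y=0.000, vy=2.598 → t=0.530, apex=0.344, x_land=102.539, impact vy=-2.598
  bounce: vy ← 0.68·2.598 = 1.767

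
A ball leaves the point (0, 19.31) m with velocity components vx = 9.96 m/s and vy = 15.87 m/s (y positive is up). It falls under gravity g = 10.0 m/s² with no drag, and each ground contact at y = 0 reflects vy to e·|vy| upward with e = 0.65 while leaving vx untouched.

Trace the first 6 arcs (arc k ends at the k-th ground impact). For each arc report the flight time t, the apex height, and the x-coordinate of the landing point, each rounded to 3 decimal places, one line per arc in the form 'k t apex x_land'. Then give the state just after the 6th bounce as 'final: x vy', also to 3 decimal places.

Arc 1: start y=19.310, vy=15.870 → t=4.113, apex=31.903, x_land=40.965, impact vy=-25.260
  bounce: vy ← 0.65·25.260 = 16.419
Arc 2: start y=0.000, vy=16.419 → t=3.284, apex=13.479, x_land=73.672, impact vy=-16.419
  bounce: vy ← 0.65·16.419 = 10.672
Arc 3: start y=0.000, vy=10.672 → t=2.134, apex=5.695, x_land=94.931, impact vy=-10.672
  bounce: vy ← 0.65·10.672 = 6.937
Arc 4: start y=0.000, vy=6.937 → t=1.387, apex=2.406, x_land=108.749, impact vy=-6.937
  bounce: vy ← 0.65·6.937 = 4.509
Arc 5: start y=0.000, vy=4.509 → t=0.902, apex=1.017, x_land=117.731, impact vy=-4.509
  bounce: vy ← 0.65·4.509 = 2.931
Arc 6: start y=0.000, vy=2.931 → t=0.586, apex=0.429, x_land=123.570, impact vy=-2.931
  bounce: vy ← 0.65·2.931 = 1.905

1 4.113 31.903 40.965
2 3.284 13.479 73.672
3 2.134 5.695 94.931
4 1.387 2.406 108.749
5 0.902 1.017 117.731
6 0.586 0.429 123.570
final: 123.570 1.905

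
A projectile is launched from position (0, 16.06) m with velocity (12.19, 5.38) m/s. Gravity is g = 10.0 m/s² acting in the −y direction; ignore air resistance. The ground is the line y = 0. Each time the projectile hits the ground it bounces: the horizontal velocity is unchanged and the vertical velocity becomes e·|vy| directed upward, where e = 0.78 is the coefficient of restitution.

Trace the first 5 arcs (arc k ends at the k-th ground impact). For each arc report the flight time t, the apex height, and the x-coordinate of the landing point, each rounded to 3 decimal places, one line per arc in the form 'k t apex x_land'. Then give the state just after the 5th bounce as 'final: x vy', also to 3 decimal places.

Arc 1: start y=16.060, vy=5.380 → t=2.409, apex=17.507, x_land=29.368, impact vy=-18.712
  bounce: vy ← 0.78·18.712 = 14.595
Arc 2: start y=0.000, vy=14.595 → t=2.919, apex=10.651, x_land=64.952, impact vy=-14.595
  bounce: vy ← 0.78·14.595 = 11.384
Arc 3: start y=0.000, vy=11.384 → t=2.277, apex=6.480, x_land=92.707, impact vy=-11.384
  bounce: vy ← 0.78·11.384 = 8.880
Arc 4: start y=0.000, vy=8.880 → t=1.776, apex=3.943, x_land=114.357, impact vy=-8.880
  bounce: vy ← 0.78·8.880 = 6.926
Arc 5: start y=0.000, vy=6.926 → t=1.385, apex=2.399, x_land=131.243, impact vy=-6.926
  bounce: vy ← 0.78·6.926 = 5.403

1 2.409 17.507 29.368
2 2.919 10.651 64.952
3 2.277 6.480 92.707
4 1.776 3.943 114.357
5 1.385 2.399 131.243
final: 131.243 5.403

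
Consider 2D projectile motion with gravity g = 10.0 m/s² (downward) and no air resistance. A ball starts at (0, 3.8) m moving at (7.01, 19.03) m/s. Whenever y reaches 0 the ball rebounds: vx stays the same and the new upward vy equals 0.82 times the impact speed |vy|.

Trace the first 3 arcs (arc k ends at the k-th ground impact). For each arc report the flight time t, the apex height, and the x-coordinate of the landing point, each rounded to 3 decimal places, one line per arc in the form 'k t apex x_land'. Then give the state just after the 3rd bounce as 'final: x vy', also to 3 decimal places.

Arc 1: start y=3.800, vy=19.030 → t=3.996, apex=21.907, x_land=28.013, impact vy=-20.932
  bounce: vy ← 0.82·20.932 = 17.164
Arc 2: start y=0.000, vy=17.164 → t=3.433, apex=14.730, x_land=52.077, impact vy=-17.164
  bounce: vy ← 0.82·17.164 = 14.075
Arc 3: start y=0.000, vy=14.075 → t=2.815, apex=9.905, x_land=71.810, impact vy=-14.075
  bounce: vy ← 0.82·14.075 = 11.541

1 3.996 21.907 28.013
2 3.433 14.730 52.077
3 2.815 9.905 71.810
final: 71.810 11.541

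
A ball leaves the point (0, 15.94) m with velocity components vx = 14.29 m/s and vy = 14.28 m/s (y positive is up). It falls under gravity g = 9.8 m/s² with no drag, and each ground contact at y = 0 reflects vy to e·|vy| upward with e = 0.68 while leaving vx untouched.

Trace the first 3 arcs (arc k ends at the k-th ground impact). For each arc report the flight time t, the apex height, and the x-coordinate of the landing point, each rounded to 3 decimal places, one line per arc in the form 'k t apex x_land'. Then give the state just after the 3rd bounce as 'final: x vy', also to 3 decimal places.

Arc 1: start y=15.940, vy=14.280 → t=3.776, apex=26.344, x_land=53.957, impact vy=-22.723
  bounce: vy ← 0.68·22.723 = 15.452
Arc 2: start y=0.000, vy=15.452 → t=3.153, apex=12.181, x_land=99.019, impact vy=-15.452
  bounce: vy ← 0.68·15.452 = 10.507
Arc 3: start y=0.000, vy=10.507 → t=2.144, apex=5.633, x_land=129.661, impact vy=-10.507
  bounce: vy ← 0.68·10.507 = 7.145

1 3.776 26.344 53.957
2 3.153 12.181 99.019
3 2.144 5.633 129.661
final: 129.661 7.145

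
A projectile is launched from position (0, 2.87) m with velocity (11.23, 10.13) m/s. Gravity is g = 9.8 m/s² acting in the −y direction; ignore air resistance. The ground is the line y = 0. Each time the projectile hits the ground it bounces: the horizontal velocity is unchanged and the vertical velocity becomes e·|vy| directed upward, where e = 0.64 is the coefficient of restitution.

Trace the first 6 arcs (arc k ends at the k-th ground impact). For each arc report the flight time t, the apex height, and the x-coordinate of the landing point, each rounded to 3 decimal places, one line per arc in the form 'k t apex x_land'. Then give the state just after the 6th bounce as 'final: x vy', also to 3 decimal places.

1 2.320 8.106 26.052
2 1.646 3.320 44.539
3 1.054 1.360 56.372
4 0.674 0.557 63.944
5 0.432 0.228 68.791
6 0.276 0.093 71.892
final: 71.892 0.866

Arc 1: start y=2.870, vy=10.130 → t=2.320, apex=8.106, x_land=26.052, impact vy=-12.604
  bounce: vy ← 0.64·12.604 = 8.067
Arc 2: start y=0.000, vy=8.067 → t=1.646, apex=3.320, x_land=44.539, impact vy=-8.067
  bounce: vy ← 0.64·8.067 = 5.163
Arc 3: start y=0.000, vy=5.163 → t=1.054, apex=1.360, x_land=56.372, impact vy=-5.163
  bounce: vy ← 0.64·5.163 = 3.304
Arc 4: start y=0.000, vy=3.304 → t=0.674, apex=0.557, x_land=63.944, impact vy=-3.304
  bounce: vy ← 0.64·3.304 = 2.115
Arc 5: start y=0.000, vy=2.115 → t=0.432, apex=0.228, x_land=68.791, impact vy=-2.115
  bounce: vy ← 0.64·2.115 = 1.353
Arc 6: start y=0.000, vy=1.353 → t=0.276, apex=0.093, x_land=71.892, impact vy=-1.353
  bounce: vy ← 0.64·1.353 = 0.866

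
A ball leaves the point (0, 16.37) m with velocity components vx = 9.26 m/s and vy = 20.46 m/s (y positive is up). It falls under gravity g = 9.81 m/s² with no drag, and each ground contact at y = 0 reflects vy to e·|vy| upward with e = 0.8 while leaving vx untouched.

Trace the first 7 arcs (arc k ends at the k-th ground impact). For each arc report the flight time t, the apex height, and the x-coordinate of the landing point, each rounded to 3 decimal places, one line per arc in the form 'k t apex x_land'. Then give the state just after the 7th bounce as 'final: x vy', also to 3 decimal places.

Arc 1: start y=16.370, vy=20.460 → t=4.858, apex=37.706, x_land=44.987, impact vy=-27.199
  bounce: vy ← 0.8·27.199 = 21.759
Arc 2: start y=0.000, vy=21.759 → t=4.436, apex=24.132, x_land=86.066, impact vy=-21.759
  bounce: vy ← 0.8·21.759 = 17.407
Arc 3: start y=0.000, vy=17.407 → t=3.549, apex=15.444, x_land=118.929, impact vy=-17.407
  bounce: vy ← 0.8·17.407 = 13.926
Arc 4: start y=0.000, vy=13.926 → t=2.839, apex=9.884, x_land=145.219, impact vy=-13.926
  bounce: vy ← 0.8·13.926 = 11.141
Arc 5: start y=0.000, vy=11.141 → t=2.271, apex=6.326, x_land=166.251, impact vy=-11.141
  bounce: vy ← 0.8·11.141 = 8.913
Arc 6: start y=0.000, vy=8.913 → t=1.817, apex=4.049, x_land=183.077, impact vy=-8.913
  bounce: vy ← 0.8·8.913 = 7.130
Arc 7: start y=0.000, vy=7.130 → t=1.454, apex=2.591, x_land=196.538, impact vy=-7.130
  bounce: vy ← 0.8·7.130 = 5.704

1 4.858 37.706 44.987
2 4.436 24.132 86.066
3 3.549 15.444 118.929
4 2.839 9.884 145.219
5 2.271 6.326 166.251
6 1.817 4.049 183.077
7 1.454 2.591 196.538
final: 196.538 5.704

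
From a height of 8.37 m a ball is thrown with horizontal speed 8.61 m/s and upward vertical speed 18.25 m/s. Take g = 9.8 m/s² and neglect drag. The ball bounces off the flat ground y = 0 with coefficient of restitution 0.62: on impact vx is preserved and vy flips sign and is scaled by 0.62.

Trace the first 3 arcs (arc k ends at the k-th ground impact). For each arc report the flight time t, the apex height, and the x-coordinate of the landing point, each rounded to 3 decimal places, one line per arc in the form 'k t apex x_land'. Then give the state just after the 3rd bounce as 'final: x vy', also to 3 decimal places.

1 4.137 25.363 35.623
2 2.821 9.750 59.913
3 1.749 3.748 74.972
final: 74.972 5.314

Arc 1: start y=8.370, vy=18.250 → t=4.137, apex=25.363, x_land=35.623, impact vy=-22.296
  bounce: vy ← 0.62·22.296 = 13.824
Arc 2: start y=0.000, vy=13.824 → t=2.821, apex=9.750, x_land=59.913, impact vy=-13.824
  bounce: vy ← 0.62·13.824 = 8.571
Arc 3: start y=0.000, vy=8.571 → t=1.749, apex=3.748, x_land=74.972, impact vy=-8.571
  bounce: vy ← 0.62·8.571 = 5.314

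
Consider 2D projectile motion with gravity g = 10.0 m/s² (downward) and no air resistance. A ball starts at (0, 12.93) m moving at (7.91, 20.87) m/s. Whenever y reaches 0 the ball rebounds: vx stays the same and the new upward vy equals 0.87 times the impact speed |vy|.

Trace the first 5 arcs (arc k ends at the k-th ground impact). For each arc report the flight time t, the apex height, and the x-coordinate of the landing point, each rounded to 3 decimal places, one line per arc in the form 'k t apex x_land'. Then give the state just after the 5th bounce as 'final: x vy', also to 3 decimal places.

1 4.722 34.708 37.349
2 4.584 26.270 73.611
3 3.988 19.884 105.159
4 3.470 15.050 132.606
5 3.019 11.392 156.485
final: 156.485 13.132

Arc 1: start y=12.930, vy=20.870 → t=4.722, apex=34.708, x_land=37.349, impact vy=-26.347
  bounce: vy ← 0.87·26.347 = 22.922
Arc 2: start y=0.000, vy=22.922 → t=4.584, apex=26.270, x_land=73.611, impact vy=-22.922
  bounce: vy ← 0.87·22.922 = 19.942
Arc 3: start y=0.000, vy=19.942 → t=3.988, apex=19.884, x_land=105.159, impact vy=-19.942
  bounce: vy ← 0.87·19.942 = 17.349
Arc 4: start y=0.000, vy=17.349 → t=3.470, apex=15.050, x_land=132.606, impact vy=-17.349
  bounce: vy ← 0.87·17.349 = 15.094
Arc 5: start y=0.000, vy=15.094 → t=3.019, apex=11.392, x_land=156.485, impact vy=-15.094
  bounce: vy ← 0.87·15.094 = 13.132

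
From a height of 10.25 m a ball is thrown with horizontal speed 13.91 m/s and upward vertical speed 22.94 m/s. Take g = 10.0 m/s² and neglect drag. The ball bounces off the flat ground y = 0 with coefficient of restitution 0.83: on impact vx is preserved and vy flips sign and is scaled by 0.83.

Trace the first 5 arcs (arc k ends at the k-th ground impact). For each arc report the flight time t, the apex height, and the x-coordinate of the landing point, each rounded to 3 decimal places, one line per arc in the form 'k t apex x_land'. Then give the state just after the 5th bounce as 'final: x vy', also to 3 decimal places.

1 4.998 36.562 69.524
2 4.489 25.188 131.965
3 3.726 17.352 183.790
4 3.092 11.954 226.806
5 2.567 8.235 262.508
final: 262.508 10.652

Arc 1: start y=10.250, vy=22.940 → t=4.998, apex=36.562, x_land=69.524, impact vy=-27.042
  bounce: vy ← 0.83·27.042 = 22.444
Arc 2: start y=0.000, vy=22.444 → t=4.489, apex=25.188, x_land=131.965, impact vy=-22.444
  bounce: vy ← 0.83·22.444 = 18.629
Arc 3: start y=0.000, vy=18.629 → t=3.726, apex=17.352, x_land=183.790, impact vy=-18.629
  bounce: vy ← 0.83·18.629 = 15.462
Arc 4: start y=0.000, vy=15.462 → t=3.092, apex=11.954, x_land=226.806, impact vy=-15.462
  bounce: vy ← 0.83·15.462 = 12.833
Arc 5: start y=0.000, vy=12.833 → t=2.567, apex=8.235, x_land=262.508, impact vy=-12.833
  bounce: vy ← 0.83·12.833 = 10.652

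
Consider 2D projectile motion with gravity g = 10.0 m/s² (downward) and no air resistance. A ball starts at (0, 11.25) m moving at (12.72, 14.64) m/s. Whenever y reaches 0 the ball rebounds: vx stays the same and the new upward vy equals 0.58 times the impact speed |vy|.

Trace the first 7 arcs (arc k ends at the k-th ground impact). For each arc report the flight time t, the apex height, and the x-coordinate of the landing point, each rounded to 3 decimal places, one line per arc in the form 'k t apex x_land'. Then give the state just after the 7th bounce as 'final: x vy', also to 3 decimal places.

1 3.560 21.966 45.283
2 2.431 7.390 76.211
3 1.410 2.486 94.148
4 0.818 0.836 104.552
5 0.474 0.281 110.587
6 0.275 0.095 114.086
7 0.160 0.032 116.116
final: 116.116 0.463

Arc 1: start y=11.250, vy=14.640 → t=3.560, apex=21.966, x_land=45.283, impact vy=-20.960
  bounce: vy ← 0.58·20.960 = 12.157
Arc 2: start y=0.000, vy=12.157 → t=2.431, apex=7.390, x_land=76.211, impact vy=-12.157
  bounce: vy ← 0.58·12.157 = 7.051
Arc 3: start y=0.000, vy=7.051 → t=1.410, apex=2.486, x_land=94.148, impact vy=-7.051
  bounce: vy ← 0.58·7.051 = 4.090
Arc 4: start y=0.000, vy=4.090 → t=0.818, apex=0.836, x_land=104.552, impact vy=-4.090
  bounce: vy ← 0.58·4.090 = 2.372
Arc 5: start y=0.000, vy=2.372 → t=0.474, apex=0.281, x_land=110.587, impact vy=-2.372
  bounce: vy ← 0.58·2.372 = 1.376
Arc 6: start y=0.000, vy=1.376 → t=0.275, apex=0.095, x_land=114.086, impact vy=-1.376
  bounce: vy ← 0.58·1.376 = 0.798
Arc 7: start y=0.000, vy=0.798 → t=0.160, apex=0.032, x_land=116.116, impact vy=-0.798
  bounce: vy ← 0.58·0.798 = 0.463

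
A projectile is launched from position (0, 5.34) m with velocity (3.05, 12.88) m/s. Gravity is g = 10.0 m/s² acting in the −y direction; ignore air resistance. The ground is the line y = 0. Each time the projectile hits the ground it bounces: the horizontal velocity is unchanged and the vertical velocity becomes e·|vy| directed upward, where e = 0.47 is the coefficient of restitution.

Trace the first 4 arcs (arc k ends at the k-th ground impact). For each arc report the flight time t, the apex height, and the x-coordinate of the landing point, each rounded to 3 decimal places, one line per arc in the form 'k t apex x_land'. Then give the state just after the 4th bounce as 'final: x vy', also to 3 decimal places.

Arc 1: start y=5.340, vy=12.880 → t=2.939, apex=13.635, x_land=8.965, impact vy=-16.513
  bounce: vy ← 0.47·16.513 = 7.761
Arc 2: start y=0.000, vy=7.761 → t=1.552, apex=3.012, x_land=13.699, impact vy=-7.761
  bounce: vy ← 0.47·7.761 = 3.648
Arc 3: start y=0.000, vy=3.648 → t=0.730, apex=0.665, x_land=15.925, impact vy=-3.648
  bounce: vy ← 0.47·3.648 = 1.714
Arc 4: start y=0.000, vy=1.714 → t=0.343, apex=0.147, x_land=16.970, impact vy=-1.714
  bounce: vy ← 0.47·1.714 = 0.806

1 2.939 13.635 8.965
2 1.552 3.012 13.699
3 0.730 0.665 15.925
4 0.343 0.147 16.970
final: 16.970 0.806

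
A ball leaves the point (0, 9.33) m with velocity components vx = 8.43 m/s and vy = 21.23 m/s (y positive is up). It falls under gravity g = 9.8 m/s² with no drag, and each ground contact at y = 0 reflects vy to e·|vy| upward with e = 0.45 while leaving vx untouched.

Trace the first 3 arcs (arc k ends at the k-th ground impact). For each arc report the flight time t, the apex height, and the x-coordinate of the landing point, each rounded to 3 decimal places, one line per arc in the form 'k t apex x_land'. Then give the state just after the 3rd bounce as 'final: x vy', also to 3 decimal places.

Arc 1: start y=9.330, vy=21.230 → t=4.735, apex=32.326, x_land=39.914, impact vy=-25.171
  bounce: vy ← 0.45·25.171 = 11.327
Arc 2: start y=0.000, vy=11.327 → t=2.312, apex=6.546, x_land=59.401, impact vy=-11.327
  bounce: vy ← 0.45·11.327 = 5.097
Arc 3: start y=0.000, vy=5.097 → t=1.040, apex=1.326, x_land=68.171, impact vy=-5.097
  bounce: vy ← 0.45·5.097 = 2.294

1 4.735 32.326 39.914
2 2.312 6.546 59.401
3 1.040 1.326 68.171
final: 68.171 2.294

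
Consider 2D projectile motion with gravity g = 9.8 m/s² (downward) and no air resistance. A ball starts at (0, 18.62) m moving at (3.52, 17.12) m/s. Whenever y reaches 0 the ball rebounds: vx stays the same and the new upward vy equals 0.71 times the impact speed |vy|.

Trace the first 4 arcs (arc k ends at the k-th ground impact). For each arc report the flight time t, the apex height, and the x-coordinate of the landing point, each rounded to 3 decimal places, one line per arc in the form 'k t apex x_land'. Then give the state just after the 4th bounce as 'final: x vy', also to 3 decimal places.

Arc 1: start y=18.620, vy=17.120 → t=4.365, apex=33.574, x_land=15.363, impact vy=-25.652
  bounce: vy ← 0.71·25.652 = 18.213
Arc 2: start y=0.000, vy=18.213 → t=3.717, apex=16.925, x_land=28.447, impact vy=-18.213
  bounce: vy ← 0.71·18.213 = 12.931
Arc 3: start y=0.000, vy=12.931 → t=2.639, apex=8.532, x_land=37.736, impact vy=-12.931
  bounce: vy ← 0.71·12.931 = 9.181
Arc 4: start y=0.000, vy=9.181 → t=1.874, apex=4.301, x_land=44.332, impact vy=-9.181
  bounce: vy ← 0.71·9.181 = 6.519

1 4.365 33.574 15.363
2 3.717 16.925 28.447
3 2.639 8.532 37.736
4 1.874 4.301 44.332
final: 44.332 6.519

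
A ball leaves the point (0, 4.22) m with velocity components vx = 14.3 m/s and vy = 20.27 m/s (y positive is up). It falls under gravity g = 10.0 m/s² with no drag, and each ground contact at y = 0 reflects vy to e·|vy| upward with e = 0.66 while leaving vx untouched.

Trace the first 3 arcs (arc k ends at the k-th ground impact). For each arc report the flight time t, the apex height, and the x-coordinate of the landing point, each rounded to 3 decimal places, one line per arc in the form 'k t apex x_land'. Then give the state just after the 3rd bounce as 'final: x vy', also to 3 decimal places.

Arc 1: start y=4.220, vy=20.270 → t=4.252, apex=24.764, x_land=60.810, impact vy=-22.255
  bounce: vy ← 0.66·22.255 = 14.688
Arc 2: start y=0.000, vy=14.688 → t=2.938, apex=10.787, x_land=102.818, impact vy=-14.688
  bounce: vy ← 0.66·14.688 = 9.694
Arc 3: start y=0.000, vy=9.694 → t=1.939, apex=4.699, x_land=130.544, impact vy=-9.694
  bounce: vy ← 0.66·9.694 = 6.398

1 4.252 24.764 60.810
2 2.938 10.787 102.818
3 1.939 4.699 130.544
final: 130.544 6.398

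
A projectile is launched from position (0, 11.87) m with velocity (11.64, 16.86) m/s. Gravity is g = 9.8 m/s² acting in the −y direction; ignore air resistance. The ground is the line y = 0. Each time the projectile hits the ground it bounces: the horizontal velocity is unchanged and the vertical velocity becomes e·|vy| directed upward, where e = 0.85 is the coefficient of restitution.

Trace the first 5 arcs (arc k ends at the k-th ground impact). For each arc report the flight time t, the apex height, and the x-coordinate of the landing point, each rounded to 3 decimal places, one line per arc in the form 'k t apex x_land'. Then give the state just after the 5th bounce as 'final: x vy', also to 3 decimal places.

Arc 1: start y=11.870, vy=16.860 → t=4.040, apex=26.373, x_land=47.030, impact vy=-22.736
  bounce: vy ← 0.85·22.736 = 19.325
Arc 2: start y=0.000, vy=19.325 → t=3.944, apex=19.055, x_land=92.938, impact vy=-19.325
  bounce: vy ← 0.85·19.325 = 16.427
Arc 3: start y=0.000, vy=16.427 → t=3.352, apex=13.767, x_land=131.959, impact vy=-16.427
  bounce: vy ← 0.85·16.427 = 13.963
Arc 4: start y=0.000, vy=13.963 → t=2.850, apex=9.947, x_land=165.127, impact vy=-13.963
  bounce: vy ← 0.85·13.963 = 11.868
Arc 5: start y=0.000, vy=11.868 → t=2.422, apex=7.186, x_land=193.320, impact vy=-11.868
  bounce: vy ← 0.85·11.868 = 10.088

1 4.040 26.373 47.030
2 3.944 19.055 92.938
3 3.352 13.767 131.959
4 2.850 9.947 165.127
5 2.422 7.186 193.320
final: 193.320 10.088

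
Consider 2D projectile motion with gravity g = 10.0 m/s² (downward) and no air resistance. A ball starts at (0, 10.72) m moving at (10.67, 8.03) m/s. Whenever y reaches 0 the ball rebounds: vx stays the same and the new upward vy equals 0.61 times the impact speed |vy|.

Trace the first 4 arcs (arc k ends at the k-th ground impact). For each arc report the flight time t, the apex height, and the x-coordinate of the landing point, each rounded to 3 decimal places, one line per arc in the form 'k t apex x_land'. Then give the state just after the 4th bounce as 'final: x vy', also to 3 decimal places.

Arc 1: start y=10.720, vy=8.030 → t=2.473, apex=13.944, x_land=26.387, impact vy=-16.700
  bounce: vy ← 0.61·16.700 = 10.187
Arc 2: start y=0.000, vy=10.187 → t=2.037, apex=5.189, x_land=48.125, impact vy=-10.187
  bounce: vy ← 0.61·10.187 = 6.214
Arc 3: start y=0.000, vy=6.214 → t=1.243, apex=1.931, x_land=61.386, impact vy=-6.214
  bounce: vy ← 0.61·6.214 = 3.791
Arc 4: start y=0.000, vy=3.791 → t=0.758, apex=0.718, x_land=69.475, impact vy=-3.791
  bounce: vy ← 0.61·3.791 = 2.312

1 2.473 13.944 26.387
2 2.037 5.189 48.125
3 1.243 1.931 61.386
4 0.758 0.718 69.475
final: 69.475 2.312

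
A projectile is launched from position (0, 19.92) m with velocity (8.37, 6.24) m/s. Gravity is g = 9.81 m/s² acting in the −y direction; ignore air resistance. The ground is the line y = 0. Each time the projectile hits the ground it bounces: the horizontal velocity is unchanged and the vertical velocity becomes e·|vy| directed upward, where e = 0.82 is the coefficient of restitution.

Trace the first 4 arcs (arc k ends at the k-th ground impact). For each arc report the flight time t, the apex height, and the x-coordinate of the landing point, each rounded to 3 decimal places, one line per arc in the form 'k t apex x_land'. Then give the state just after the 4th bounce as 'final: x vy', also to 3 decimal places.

Arc 1: start y=19.920, vy=6.240 → t=2.749, apex=21.905, x_land=23.012, impact vy=-20.731
  bounce: vy ← 0.82·20.731 = 16.999
Arc 2: start y=0.000, vy=16.999 → t=3.466, apex=14.729, x_land=52.020, impact vy=-16.999
  bounce: vy ← 0.82·16.999 = 13.939
Arc 3: start y=0.000, vy=13.939 → t=2.842, apex=9.904, x_land=75.806, impact vy=-13.939
  bounce: vy ← 0.82·13.939 = 11.430
Arc 4: start y=0.000, vy=11.430 → t=2.330, apex=6.659, x_land=95.311, impact vy=-11.430
  bounce: vy ← 0.82·11.430 = 9.373

1 2.749 21.905 23.012
2 3.466 14.729 52.020
3 2.842 9.904 75.806
4 2.330 6.659 95.311
final: 95.311 9.373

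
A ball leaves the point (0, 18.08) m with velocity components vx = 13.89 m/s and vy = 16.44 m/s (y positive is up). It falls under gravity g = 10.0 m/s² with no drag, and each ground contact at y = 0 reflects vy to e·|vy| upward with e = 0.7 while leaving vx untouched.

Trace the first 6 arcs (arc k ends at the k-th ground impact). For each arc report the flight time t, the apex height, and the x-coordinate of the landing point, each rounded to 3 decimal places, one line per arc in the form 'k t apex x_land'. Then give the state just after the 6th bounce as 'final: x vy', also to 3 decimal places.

1 4.158 31.594 57.751
2 3.519 15.481 106.632
3 2.463 7.586 140.849
4 1.724 3.717 164.801
5 1.207 1.821 181.568
6 0.845 0.892 193.304
final: 193.304 2.957

Arc 1: start y=18.080, vy=16.440 → t=4.158, apex=31.594, x_land=57.751, impact vy=-25.137
  bounce: vy ← 0.7·25.137 = 17.596
Arc 2: start y=0.000, vy=17.596 → t=3.519, apex=15.481, x_land=106.632, impact vy=-17.596
  bounce: vy ← 0.7·17.596 = 12.317
Arc 3: start y=0.000, vy=12.317 → t=2.463, apex=7.586, x_land=140.849, impact vy=-12.317
  bounce: vy ← 0.7·12.317 = 8.622
Arc 4: start y=0.000, vy=8.622 → t=1.724, apex=3.717, x_land=164.801, impact vy=-8.622
  bounce: vy ← 0.7·8.622 = 6.035
Arc 5: start y=0.000, vy=6.035 → t=1.207, apex=1.821, x_land=181.568, impact vy=-6.035
  bounce: vy ← 0.7·6.035 = 4.225
Arc 6: start y=0.000, vy=4.225 → t=0.845, apex=0.892, x_land=193.304, impact vy=-4.225
  bounce: vy ← 0.7·4.225 = 2.957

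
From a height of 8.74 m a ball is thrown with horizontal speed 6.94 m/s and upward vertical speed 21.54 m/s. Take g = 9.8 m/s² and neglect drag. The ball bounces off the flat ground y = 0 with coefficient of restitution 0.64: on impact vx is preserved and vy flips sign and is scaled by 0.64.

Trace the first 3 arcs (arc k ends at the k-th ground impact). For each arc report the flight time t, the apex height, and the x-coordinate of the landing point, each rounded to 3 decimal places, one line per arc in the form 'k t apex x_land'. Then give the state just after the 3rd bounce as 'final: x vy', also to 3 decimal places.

1 4.770 32.412 33.103
2 3.292 13.276 55.950
3 2.107 5.438 70.572
final: 70.572 6.607

Arc 1: start y=8.740, vy=21.540 → t=4.770, apex=32.412, x_land=33.103, impact vy=-25.205
  bounce: vy ← 0.64·25.205 = 16.131
Arc 2: start y=0.000, vy=16.131 → t=3.292, apex=13.276, x_land=55.950, impact vy=-16.131
  bounce: vy ← 0.64·16.131 = 10.324
Arc 3: start y=0.000, vy=10.324 → t=2.107, apex=5.438, x_land=70.572, impact vy=-10.324
  bounce: vy ← 0.64·10.324 = 6.607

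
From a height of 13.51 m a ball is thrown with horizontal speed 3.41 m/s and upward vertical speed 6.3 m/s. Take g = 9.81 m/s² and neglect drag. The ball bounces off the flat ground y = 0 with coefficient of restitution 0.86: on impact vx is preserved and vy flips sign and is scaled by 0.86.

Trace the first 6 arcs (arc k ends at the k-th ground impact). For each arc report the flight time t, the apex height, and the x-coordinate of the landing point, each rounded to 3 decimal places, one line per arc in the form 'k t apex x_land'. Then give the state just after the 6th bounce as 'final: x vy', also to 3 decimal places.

1 2.422 15.533 8.258
2 3.061 11.488 18.695
3 2.632 8.497 27.672
4 2.264 6.284 35.391
5 1.947 4.648 42.030
6 1.674 3.437 47.739
final: 47.739 7.063

Arc 1: start y=13.510, vy=6.300 → t=2.422, apex=15.533, x_land=8.258, impact vy=-17.457
  bounce: vy ← 0.86·17.457 = 15.013
Arc 2: start y=0.000, vy=15.013 → t=3.061, apex=11.488, x_land=18.695, impact vy=-15.013
  bounce: vy ← 0.86·15.013 = 12.911
Arc 3: start y=0.000, vy=12.911 → t=2.632, apex=8.497, x_land=27.672, impact vy=-12.911
  bounce: vy ← 0.86·12.911 = 11.104
Arc 4: start y=0.000, vy=11.104 → t=2.264, apex=6.284, x_land=35.391, impact vy=-11.104
  bounce: vy ← 0.86·11.104 = 9.549
Arc 5: start y=0.000, vy=9.549 → t=1.947, apex=4.648, x_land=42.030, impact vy=-9.549
  bounce: vy ← 0.86·9.549 = 8.212
Arc 6: start y=0.000, vy=8.212 → t=1.674, apex=3.437, x_land=47.739, impact vy=-8.212
  bounce: vy ← 0.86·8.212 = 7.063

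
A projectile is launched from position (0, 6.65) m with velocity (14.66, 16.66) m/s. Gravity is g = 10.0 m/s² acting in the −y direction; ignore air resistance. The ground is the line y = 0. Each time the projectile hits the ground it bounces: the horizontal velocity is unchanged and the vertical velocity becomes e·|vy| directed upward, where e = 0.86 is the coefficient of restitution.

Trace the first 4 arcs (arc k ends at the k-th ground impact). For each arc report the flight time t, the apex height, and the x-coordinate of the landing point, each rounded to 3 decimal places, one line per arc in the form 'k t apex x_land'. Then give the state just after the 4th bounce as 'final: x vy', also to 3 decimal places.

1 3.692 20.528 54.128
2 3.485 15.182 105.219
3 2.997 11.229 149.158
4 2.578 8.305 186.945
final: 186.945 11.084

Arc 1: start y=6.650, vy=16.660 → t=3.692, apex=20.528, x_land=54.128, impact vy=-20.262
  bounce: vy ← 0.86·20.262 = 17.425
Arc 2: start y=0.000, vy=17.425 → t=3.485, apex=15.182, x_land=105.219, impact vy=-17.425
  bounce: vy ← 0.86·17.425 = 14.986
Arc 3: start y=0.000, vy=14.986 → t=2.997, apex=11.229, x_land=149.158, impact vy=-14.986
  bounce: vy ← 0.86·14.986 = 12.888
Arc 4: start y=0.000, vy=12.888 → t=2.578, apex=8.305, x_land=186.945, impact vy=-12.888
  bounce: vy ← 0.86·12.888 = 11.084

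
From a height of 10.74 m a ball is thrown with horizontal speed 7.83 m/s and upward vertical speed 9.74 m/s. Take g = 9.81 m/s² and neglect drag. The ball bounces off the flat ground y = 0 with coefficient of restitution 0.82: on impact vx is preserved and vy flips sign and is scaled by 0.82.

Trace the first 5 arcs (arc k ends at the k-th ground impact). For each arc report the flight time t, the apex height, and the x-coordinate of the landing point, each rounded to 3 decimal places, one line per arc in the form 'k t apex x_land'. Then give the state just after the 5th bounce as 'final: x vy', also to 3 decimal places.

1 2.775 15.575 21.727
2 2.922 10.473 44.609
3 2.396 7.042 63.373
4 1.965 4.735 78.759
5 1.611 3.184 91.376
final: 91.376 6.481

Arc 1: start y=10.740, vy=9.740 → t=2.775, apex=15.575, x_land=21.727, impact vy=-17.481
  bounce: vy ← 0.82·17.481 = 14.334
Arc 2: start y=0.000, vy=14.334 → t=2.922, apex=10.473, x_land=44.609, impact vy=-14.334
  bounce: vy ← 0.82·14.334 = 11.754
Arc 3: start y=0.000, vy=11.754 → t=2.396, apex=7.042, x_land=63.373, impact vy=-11.754
  bounce: vy ← 0.82·11.754 = 9.638
Arc 4: start y=0.000, vy=9.638 → t=1.965, apex=4.735, x_land=78.759, impact vy=-9.638
  bounce: vy ← 0.82·9.638 = 7.904
Arc 5: start y=0.000, vy=7.904 → t=1.611, apex=3.184, x_land=91.376, impact vy=-7.904
  bounce: vy ← 0.82·7.904 = 6.481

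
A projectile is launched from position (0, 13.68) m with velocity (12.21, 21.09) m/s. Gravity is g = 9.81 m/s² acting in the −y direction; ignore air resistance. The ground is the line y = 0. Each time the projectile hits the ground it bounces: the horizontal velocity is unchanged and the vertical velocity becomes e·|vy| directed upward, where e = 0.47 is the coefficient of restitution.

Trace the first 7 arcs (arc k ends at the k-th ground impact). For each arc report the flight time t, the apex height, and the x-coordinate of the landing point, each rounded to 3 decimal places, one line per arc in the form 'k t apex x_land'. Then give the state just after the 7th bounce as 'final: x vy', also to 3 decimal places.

Arc 1: start y=13.680, vy=21.090 → t=4.872, apex=36.350, x_land=59.489, impact vy=-26.706
  bounce: vy ← 0.47·26.706 = 12.552
Arc 2: start y=0.000, vy=12.552 → t=2.559, apex=8.030, x_land=90.733, impact vy=-12.552
  bounce: vy ← 0.47·12.552 = 5.899
Arc 3: start y=0.000, vy=5.899 → t=1.203, apex=1.774, x_land=105.419, impact vy=-5.899
  bounce: vy ← 0.47·5.899 = 2.773
Arc 4: start y=0.000, vy=2.773 → t=0.565, apex=0.392, x_land=112.320, impact vy=-2.773
  bounce: vy ← 0.47·2.773 = 1.303
Arc 5: start y=0.000, vy=1.303 → t=0.266, apex=0.087, x_land=115.564, impact vy=-1.303
  bounce: vy ← 0.47·1.303 = 0.612
Arc 6: start y=0.000, vy=0.612 → t=0.125, apex=0.019, x_land=117.089, impact vy=-0.612
  bounce: vy ← 0.47·0.612 = 0.288
Arc 7: start y=0.000, vy=0.288 → t=0.059, apex=0.004, x_land=117.806, impact vy=-0.288
  bounce: vy ← 0.47·0.288 = 0.135

1 4.872 36.350 59.489
2 2.559 8.030 90.733
3 1.203 1.774 105.419
4 0.565 0.392 112.320
5 0.266 0.087 115.564
6 0.125 0.019 117.089
7 0.059 0.004 117.806
final: 117.806 0.135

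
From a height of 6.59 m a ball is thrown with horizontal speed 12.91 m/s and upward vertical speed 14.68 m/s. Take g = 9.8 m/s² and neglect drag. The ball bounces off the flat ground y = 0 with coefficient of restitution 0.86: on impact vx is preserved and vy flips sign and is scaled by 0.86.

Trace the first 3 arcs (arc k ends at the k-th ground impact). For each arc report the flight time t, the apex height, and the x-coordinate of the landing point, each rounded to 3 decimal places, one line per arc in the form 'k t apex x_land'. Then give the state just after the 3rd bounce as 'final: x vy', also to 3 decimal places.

Arc 1: start y=6.590, vy=14.680 → t=3.392, apex=17.585, x_land=43.795, impact vy=-18.565
  bounce: vy ← 0.86·18.565 = 15.966
Arc 2: start y=0.000, vy=15.966 → t=3.258, apex=13.006, x_land=85.861, impact vy=-15.966
  bounce: vy ← 0.86·15.966 = 13.731
Arc 3: start y=0.000, vy=13.731 → t=2.802, apex=9.619, x_land=122.038, impact vy=-13.731
  bounce: vy ← 0.86·13.731 = 11.809

1 3.392 17.585 43.795
2 3.258 13.006 85.861
3 2.802 9.619 122.038
final: 122.038 11.809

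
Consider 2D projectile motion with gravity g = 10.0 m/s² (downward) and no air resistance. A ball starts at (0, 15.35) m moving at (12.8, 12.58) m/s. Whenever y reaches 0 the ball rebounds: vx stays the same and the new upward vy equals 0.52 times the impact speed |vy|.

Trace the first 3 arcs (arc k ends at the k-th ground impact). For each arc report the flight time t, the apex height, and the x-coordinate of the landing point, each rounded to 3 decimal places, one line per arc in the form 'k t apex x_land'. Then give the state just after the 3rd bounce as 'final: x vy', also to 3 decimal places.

1 3.415 23.263 43.712
2 2.243 6.290 72.425
3 1.166 1.701 87.357
final: 87.357 3.033

Arc 1: start y=15.350, vy=12.580 → t=3.415, apex=23.263, x_land=43.712, impact vy=-21.570
  bounce: vy ← 0.52·21.570 = 11.216
Arc 2: start y=0.000, vy=11.216 → t=2.243, apex=6.290, x_land=72.425, impact vy=-11.216
  bounce: vy ← 0.52·11.216 = 5.832
Arc 3: start y=0.000, vy=5.832 → t=1.166, apex=1.701, x_land=87.357, impact vy=-5.832
  bounce: vy ← 0.52·5.832 = 3.033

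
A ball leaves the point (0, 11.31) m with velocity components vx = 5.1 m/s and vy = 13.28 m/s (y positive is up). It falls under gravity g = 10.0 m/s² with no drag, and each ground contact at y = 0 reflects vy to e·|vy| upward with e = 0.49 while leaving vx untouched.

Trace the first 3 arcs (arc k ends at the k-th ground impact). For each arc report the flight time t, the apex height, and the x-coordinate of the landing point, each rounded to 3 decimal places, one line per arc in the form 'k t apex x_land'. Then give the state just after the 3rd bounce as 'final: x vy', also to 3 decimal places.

1 3.334 20.128 17.005
2 1.966 4.833 27.033
3 0.963 1.160 31.947
final: 31.947 2.360

Arc 1: start y=11.310, vy=13.280 → t=3.334, apex=20.128, x_land=17.005, impact vy=-20.064
  bounce: vy ← 0.49·20.064 = 9.831
Arc 2: start y=0.000, vy=9.831 → t=1.966, apex=4.833, x_land=27.033, impact vy=-9.831
  bounce: vy ← 0.49·9.831 = 4.817
Arc 3: start y=0.000, vy=4.817 → t=0.963, apex=1.160, x_land=31.947, impact vy=-4.817
  bounce: vy ← 0.49·4.817 = 2.360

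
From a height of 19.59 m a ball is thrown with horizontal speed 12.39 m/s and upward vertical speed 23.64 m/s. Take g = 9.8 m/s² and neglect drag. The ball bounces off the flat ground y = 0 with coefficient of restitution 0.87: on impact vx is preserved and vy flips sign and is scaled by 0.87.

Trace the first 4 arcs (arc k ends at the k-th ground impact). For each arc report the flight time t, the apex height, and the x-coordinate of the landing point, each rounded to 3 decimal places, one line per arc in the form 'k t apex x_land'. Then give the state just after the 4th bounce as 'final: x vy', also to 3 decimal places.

Arc 1: start y=19.590, vy=23.640 → t=5.545, apex=48.103, x_land=68.708, impact vy=-30.705
  bounce: vy ← 0.87·30.705 = 26.714
Arc 2: start y=0.000, vy=26.714 → t=5.452, apex=36.409, x_land=136.255, impact vy=-26.714
  bounce: vy ← 0.87·26.714 = 23.241
Arc 3: start y=0.000, vy=23.241 → t=4.743, apex=27.558, x_land=195.021, impact vy=-23.241
  bounce: vy ← 0.87·23.241 = 20.220
Arc 4: start y=0.000, vy=20.220 → t=4.126, apex=20.859, x_land=246.148, impact vy=-20.220
  bounce: vy ← 0.87·20.220 = 17.591

1 5.545 48.103 68.708
2 5.452 36.409 136.255
3 4.743 27.558 195.021
4 4.126 20.859 246.148
final: 246.148 17.591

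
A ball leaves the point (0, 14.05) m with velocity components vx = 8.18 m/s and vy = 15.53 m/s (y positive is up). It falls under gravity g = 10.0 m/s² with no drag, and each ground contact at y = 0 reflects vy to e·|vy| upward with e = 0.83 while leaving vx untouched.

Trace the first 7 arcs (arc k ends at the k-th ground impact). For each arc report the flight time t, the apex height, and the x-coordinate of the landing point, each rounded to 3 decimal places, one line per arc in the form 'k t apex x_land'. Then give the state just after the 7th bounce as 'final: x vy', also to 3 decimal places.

1 3.838 26.109 31.396
2 3.793 17.987 62.425
3 3.148 12.391 88.179
4 2.613 8.536 109.556
5 2.169 5.881 127.298
6 1.800 4.051 142.024
7 1.494 2.791 154.246
final: 154.246 6.201

Arc 1: start y=14.050, vy=15.530 → t=3.838, apex=26.109, x_land=31.396, impact vy=-22.851
  bounce: vy ← 0.83·22.851 = 18.967
Arc 2: start y=0.000, vy=18.967 → t=3.793, apex=17.987, x_land=62.425, impact vy=-18.967
  bounce: vy ← 0.83·18.967 = 15.742
Arc 3: start y=0.000, vy=15.742 → t=3.148, apex=12.391, x_land=88.179, impact vy=-15.742
  bounce: vy ← 0.83·15.742 = 13.066
Arc 4: start y=0.000, vy=13.066 → t=2.613, apex=8.536, x_land=109.556, impact vy=-13.066
  bounce: vy ← 0.83·13.066 = 10.845
Arc 5: start y=0.000, vy=10.845 → t=2.169, apex=5.881, x_land=127.298, impact vy=-10.845
  bounce: vy ← 0.83·10.845 = 9.001
Arc 6: start y=0.000, vy=9.001 → t=1.800, apex=4.051, x_land=142.024, impact vy=-9.001
  bounce: vy ← 0.83·9.001 = 7.471
Arc 7: start y=0.000, vy=7.471 → t=1.494, apex=2.791, x_land=154.246, impact vy=-7.471
  bounce: vy ← 0.83·7.471 = 6.201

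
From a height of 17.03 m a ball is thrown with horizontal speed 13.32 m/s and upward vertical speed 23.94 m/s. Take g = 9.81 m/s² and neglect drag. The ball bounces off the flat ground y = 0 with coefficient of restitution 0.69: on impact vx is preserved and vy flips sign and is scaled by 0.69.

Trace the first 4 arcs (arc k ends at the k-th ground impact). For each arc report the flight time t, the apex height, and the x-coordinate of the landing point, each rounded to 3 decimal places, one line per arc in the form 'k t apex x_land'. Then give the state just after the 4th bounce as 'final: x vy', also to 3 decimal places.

Arc 1: start y=17.030, vy=23.940 → t=5.511, apex=46.241, x_land=73.403, impact vy=-30.121
  bounce: vy ← 0.69·30.121 = 20.783
Arc 2: start y=0.000, vy=20.783 → t=4.237, apex=22.015, x_land=129.842, impact vy=-20.783
  bounce: vy ← 0.69·20.783 = 14.340
Arc 3: start y=0.000, vy=14.340 → t=2.924, apex=10.482, x_land=168.785, impact vy=-14.340
  bounce: vy ← 0.69·14.340 = 9.895
Arc 4: start y=0.000, vy=9.895 → t=2.017, apex=4.990, x_land=195.656, impact vy=-9.895
  bounce: vy ← 0.69·9.895 = 6.827

1 5.511 46.241 73.403
2 4.237 22.015 129.842
3 2.924 10.482 168.785
4 2.017 4.990 195.656
final: 195.656 6.827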